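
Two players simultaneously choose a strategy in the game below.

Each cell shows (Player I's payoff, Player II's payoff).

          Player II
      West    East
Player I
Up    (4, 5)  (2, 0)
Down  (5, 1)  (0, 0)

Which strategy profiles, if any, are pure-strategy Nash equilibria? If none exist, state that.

(Up, West): Player I can switch to Down (4 → 5). Not NE.
(Up, East): Player II can switch to West (0 → 5). Not NE.
(Down, West): Player I gets 5, best alternative 4; Player II gets 1, best alternative 0. No profitable deviation — NE.
(Down, East): Player I can switch to Up (0 → 2). Not NE.

(Down, West)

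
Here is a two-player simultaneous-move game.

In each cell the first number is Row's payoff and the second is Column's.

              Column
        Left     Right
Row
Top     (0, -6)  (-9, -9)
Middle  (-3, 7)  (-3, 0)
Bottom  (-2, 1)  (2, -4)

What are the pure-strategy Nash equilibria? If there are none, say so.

For each strategy profile, look for a profitable unilateral deviation.
(Top, Left): Row gets 0, best alternative -2; Column gets -6, best alternative -9. No profitable deviation — NE.
(Top, Right): Row can switch to Middle (-9 → -3). Not NE.
(Middle, Left): Row can switch to Top (-3 → 0). Not NE.
(Middle, Right): Row can switch to Bottom (-3 → 2). Not NE.
(Bottom, Left): Row can switch to Top (-2 → 0). Not NE.
(Bottom, Right): Column can switch to Left (-4 → 1). Not NE.

Pure NE: (Top, Left)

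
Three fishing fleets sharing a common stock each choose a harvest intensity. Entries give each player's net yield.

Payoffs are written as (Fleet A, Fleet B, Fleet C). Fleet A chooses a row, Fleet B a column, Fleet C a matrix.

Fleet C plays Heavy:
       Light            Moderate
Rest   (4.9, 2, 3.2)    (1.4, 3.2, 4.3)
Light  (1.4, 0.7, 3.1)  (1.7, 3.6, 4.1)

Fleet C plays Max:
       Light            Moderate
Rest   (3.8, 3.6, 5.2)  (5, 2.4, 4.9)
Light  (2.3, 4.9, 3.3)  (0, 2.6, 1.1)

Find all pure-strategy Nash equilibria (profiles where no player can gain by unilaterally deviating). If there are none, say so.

Mark each player's best response to every combination of opponents' strategies; a profile where every player is best-responding is a pure Nash equilibrium.
Fleet A against (Light, Heavy): payoffs 4.9, 1.4 → best response Rest.
Fleet A against (Light, Max): payoffs 3.8, 2.3 → best response Rest.
Fleet A against (Moderate, Heavy): payoffs 1.4, 1.7 → best response Light.
Fleet A against (Moderate, Max): payoffs 5, 0 → best response Rest.
Fleet B against (Rest, Heavy): payoffs 2, 3.2 → best response Moderate.
Fleet B against (Rest, Max): payoffs 3.6, 2.4 → best response Light.
Fleet B against (Light, Heavy): payoffs 0.7, 3.6 → best response Moderate.
Fleet B against (Light, Max): payoffs 4.9, 2.6 → best response Light.
Fleet C against (Rest, Light): payoffs 3.2, 5.2 → best response Max.
Fleet C against (Rest, Moderate): payoffs 4.3, 4.9 → best response Max.
Fleet C against (Light, Light): payoffs 3.1, 3.3 → best response Max.
Fleet C against (Light, Moderate): payoffs 4.1, 1.1 → best response Heavy.
Mutual best responses: (Rest, Light, Max); (Light, Moderate, Heavy).

Pure-strategy Nash equilibria: (Rest, Light, Max), (Light, Moderate, Heavy)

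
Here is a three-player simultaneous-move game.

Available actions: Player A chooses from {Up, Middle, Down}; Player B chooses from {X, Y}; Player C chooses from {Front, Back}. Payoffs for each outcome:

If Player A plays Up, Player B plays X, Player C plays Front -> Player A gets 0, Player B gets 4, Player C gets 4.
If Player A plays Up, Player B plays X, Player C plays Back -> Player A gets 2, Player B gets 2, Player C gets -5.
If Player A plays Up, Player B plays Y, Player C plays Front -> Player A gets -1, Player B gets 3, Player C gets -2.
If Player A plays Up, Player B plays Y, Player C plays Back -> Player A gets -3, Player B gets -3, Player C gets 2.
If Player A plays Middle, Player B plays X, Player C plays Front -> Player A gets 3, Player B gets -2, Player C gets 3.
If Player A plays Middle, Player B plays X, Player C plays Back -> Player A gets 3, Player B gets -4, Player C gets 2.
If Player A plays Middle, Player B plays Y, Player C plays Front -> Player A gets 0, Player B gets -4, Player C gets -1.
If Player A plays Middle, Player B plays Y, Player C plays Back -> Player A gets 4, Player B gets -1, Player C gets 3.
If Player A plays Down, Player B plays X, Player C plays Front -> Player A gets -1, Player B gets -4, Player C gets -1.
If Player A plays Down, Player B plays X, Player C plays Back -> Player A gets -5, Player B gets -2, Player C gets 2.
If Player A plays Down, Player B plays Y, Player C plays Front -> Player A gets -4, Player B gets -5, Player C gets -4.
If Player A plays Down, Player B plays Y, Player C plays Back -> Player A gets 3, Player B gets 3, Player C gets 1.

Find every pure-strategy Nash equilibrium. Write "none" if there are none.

Player A against (X, Front): payoffs 0, 3, -1 → best response Middle.
Player A against (X, Back): payoffs 2, 3, -5 → best response Middle.
Player A against (Y, Front): payoffs -1, 0, -4 → best response Middle.
Player A against (Y, Back): payoffs -3, 4, 3 → best response Middle.
Player B against (Up, Front): payoffs 4, 3 → best response X.
Player B against (Up, Back): payoffs 2, -3 → best response X.
Player B against (Middle, Front): payoffs -2, -4 → best response X.
Player B against (Middle, Back): payoffs -4, -1 → best response Y.
Player B against (Down, Front): payoffs -4, -5 → best response X.
Player B against (Down, Back): payoffs -2, 3 → best response Y.
Player C against (Up, X): payoffs 4, -5 → best response Front.
Player C against (Up, Y): payoffs -2, 2 → best response Back.
Player C against (Middle, X): payoffs 3, 2 → best response Front.
Player C against (Middle, Y): payoffs -1, 3 → best response Back.
Player C against (Down, X): payoffs -1, 2 → best response Back.
Player C against (Down, Y): payoffs -4, 1 → best response Back.
Mutual best responses: (Middle, X, Front); (Middle, Y, Back).

Pure-strategy Nash equilibria: (Middle, X, Front) and (Middle, Y, Back)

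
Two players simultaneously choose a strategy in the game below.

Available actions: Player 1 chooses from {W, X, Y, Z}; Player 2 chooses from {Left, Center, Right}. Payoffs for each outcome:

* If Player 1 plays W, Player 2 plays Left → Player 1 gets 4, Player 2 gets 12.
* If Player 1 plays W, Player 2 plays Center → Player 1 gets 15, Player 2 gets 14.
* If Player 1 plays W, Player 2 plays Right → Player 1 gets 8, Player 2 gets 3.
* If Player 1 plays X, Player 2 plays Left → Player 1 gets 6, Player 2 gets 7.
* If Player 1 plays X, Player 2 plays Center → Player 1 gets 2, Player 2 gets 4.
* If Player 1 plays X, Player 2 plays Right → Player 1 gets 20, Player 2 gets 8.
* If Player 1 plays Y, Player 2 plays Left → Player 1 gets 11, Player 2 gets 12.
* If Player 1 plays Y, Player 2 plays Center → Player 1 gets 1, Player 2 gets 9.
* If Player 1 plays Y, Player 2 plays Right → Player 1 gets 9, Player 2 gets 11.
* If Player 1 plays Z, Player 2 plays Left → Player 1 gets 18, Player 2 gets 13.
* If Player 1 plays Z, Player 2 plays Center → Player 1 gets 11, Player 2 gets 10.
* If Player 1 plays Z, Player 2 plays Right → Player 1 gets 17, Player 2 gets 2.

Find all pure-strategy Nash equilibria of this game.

(W, Center); (X, Right); (Z, Left)

Check each profile: it is a Nash equilibrium iff no player can strictly gain by switching unilaterally.
(W, Left): Player 1 can switch to X (4 → 6). Not NE.
(W, Center): Player 1 gets 15, best alternative 11; Player 2 gets 14, best alternative 12. No profitable deviation — NE.
(W, Right): Player 1 can switch to X (8 → 20). Not NE.
(X, Left): Player 1 can switch to Y (6 → 11). Not NE.
(X, Center): Player 1 can switch to W (2 → 15). Not NE.
(X, Right): Player 1 gets 20, best alternative 17; Player 2 gets 8, best alternative 7. No profitable deviation — NE.
(Y, Left): Player 1 can switch to Z (11 → 18). Not NE.
(Y, Center): Player 1 can switch to W (1 → 15). Not NE.
(Z, Left): Player 1 gets 18, best alternative 11; Player 2 gets 13, best alternative 10. No profitable deviation — NE.
(The remaining 3 profiles each have a profitable deviation by the same check.)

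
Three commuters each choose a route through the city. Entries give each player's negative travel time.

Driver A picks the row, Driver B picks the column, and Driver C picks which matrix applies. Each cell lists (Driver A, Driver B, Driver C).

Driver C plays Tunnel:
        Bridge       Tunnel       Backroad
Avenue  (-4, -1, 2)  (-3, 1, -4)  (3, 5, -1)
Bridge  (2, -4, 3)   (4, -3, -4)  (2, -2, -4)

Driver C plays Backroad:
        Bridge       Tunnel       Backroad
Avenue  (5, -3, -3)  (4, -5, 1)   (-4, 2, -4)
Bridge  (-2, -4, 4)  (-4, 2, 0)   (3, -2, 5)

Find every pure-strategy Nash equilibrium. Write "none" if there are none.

For each strategy profile, look for a profitable unilateral deviation.
(Avenue, Bridge, Tunnel): Driver A can switch to Bridge (-4 → 2). Not NE.
(Avenue, Bridge, Backroad): Driver B can switch to Backroad (-3 → 2). Not NE.
(Avenue, Tunnel, Tunnel): Driver A can switch to Bridge (-3 → 4). Not NE.
(Avenue, Tunnel, Backroad): Driver B can switch to Bridge (-5 → -3). Not NE.
(Avenue, Backroad, Tunnel): Driver A gets 3, best alternative 2; Driver B gets 5, best alternative 1; Driver C gets -1, best alternative -4. No profitable deviation — NE.
(Avenue, Backroad, Backroad): Driver A can switch to Bridge (-4 → 3). Not NE.
(Bridge, Bridge, Tunnel): Driver B can switch to Tunnel (-4 → -3). Not NE.
(The remaining 5 profiles each have a profitable deviation by the same check.)

The unique pure-strategy Nash equilibrium is (Avenue, Backroad, Tunnel).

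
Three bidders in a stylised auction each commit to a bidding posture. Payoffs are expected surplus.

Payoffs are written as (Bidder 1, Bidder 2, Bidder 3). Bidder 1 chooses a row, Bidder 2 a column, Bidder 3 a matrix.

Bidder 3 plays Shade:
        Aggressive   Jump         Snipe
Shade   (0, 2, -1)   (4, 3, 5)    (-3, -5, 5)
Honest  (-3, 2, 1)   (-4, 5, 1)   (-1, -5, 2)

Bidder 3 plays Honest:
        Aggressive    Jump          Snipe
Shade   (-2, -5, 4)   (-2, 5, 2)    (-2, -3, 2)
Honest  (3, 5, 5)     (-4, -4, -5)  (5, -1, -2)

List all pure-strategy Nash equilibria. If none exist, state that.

(Shade, Aggressive, Shade): Bidder 2 can switch to Jump (2 → 3). Not NE.
(Shade, Aggressive, Honest): Bidder 1 can switch to Honest (-2 → 3). Not NE.
(Shade, Jump, Shade): Bidder 1 gets 4, best alternative -4; Bidder 2 gets 3, best alternative 2; Bidder 3 gets 5, best alternative 2. No profitable deviation — NE.
(Shade, Jump, Honest): Bidder 3 can switch to Shade (2 → 5). Not NE.
(Shade, Snipe, Shade): Bidder 1 can switch to Honest (-3 → -1). Not NE.
(Shade, Snipe, Honest): Bidder 1 can switch to Honest (-2 → 5). Not NE.
(Honest, Aggressive, Shade): Bidder 1 can switch to Shade (-3 → 0). Not NE.
(Honest, Aggressive, Honest): Bidder 1 gets 3, best alternative -2; Bidder 2 gets 5, best alternative -1; Bidder 3 gets 5, best alternative 1. No profitable deviation — NE.
(Honest, Jump, Shade): Bidder 1 can switch to Shade (-4 → 4). Not NE.
(Honest, Jump, Honest): Bidder 1 can switch to Shade (-4 → -2). Not NE.
(Honest, Snipe, Shade): Bidder 2 can switch to Aggressive (-5 → 2). Not NE.
(Honest, Snipe, Honest): Bidder 2 can switch to Aggressive (-1 → 5). Not NE.

Pure-strategy Nash equilibria: (Shade, Jump, Shade) and (Honest, Aggressive, Honest)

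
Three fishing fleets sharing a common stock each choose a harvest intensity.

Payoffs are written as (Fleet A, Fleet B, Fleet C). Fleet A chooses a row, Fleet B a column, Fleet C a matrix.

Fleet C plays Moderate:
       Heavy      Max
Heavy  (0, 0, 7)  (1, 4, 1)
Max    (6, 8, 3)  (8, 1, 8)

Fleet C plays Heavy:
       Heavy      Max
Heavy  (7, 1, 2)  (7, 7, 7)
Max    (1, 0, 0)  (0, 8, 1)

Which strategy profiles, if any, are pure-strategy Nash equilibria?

For each strategy profile, look for a profitable unilateral deviation.
(Heavy, Heavy, Moderate): Fleet A can switch to Max (0 → 6). Not NE.
(Heavy, Heavy, Heavy): Fleet B can switch to Max (1 → 7). Not NE.
(Heavy, Max, Moderate): Fleet A can switch to Max (1 → 8). Not NE.
(Heavy, Max, Heavy): Fleet A gets 7, best alternative 0; Fleet B gets 7, best alternative 1; Fleet C gets 7, best alternative 1. No profitable deviation — NE.
(Max, Heavy, Moderate): Fleet A gets 6, best alternative 0; Fleet B gets 8, best alternative 1; Fleet C gets 3, best alternative 0. No profitable deviation — NE.
(Max, Heavy, Heavy): Fleet A can switch to Heavy (1 → 7). Not NE.
(Max, Max, Moderate): Fleet B can switch to Heavy (1 → 8). Not NE.
(Max, Max, Heavy): Fleet A can switch to Heavy (0 → 7). Not NE.

Pure-strategy Nash equilibria: (Heavy, Max, Heavy), (Max, Heavy, Moderate)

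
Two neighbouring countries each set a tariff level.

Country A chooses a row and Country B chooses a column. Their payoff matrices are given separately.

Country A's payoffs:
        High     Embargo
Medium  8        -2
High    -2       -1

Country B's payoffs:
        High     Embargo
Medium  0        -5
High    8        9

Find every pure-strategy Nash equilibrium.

(Medium, High): Country A gets 8, best alternative -2; Country B gets 0, best alternative -5. No profitable deviation — NE.
(Medium, Embargo): Country A can switch to High (-2 → -1). Not NE.
(High, High): Country A can switch to Medium (-2 → 8). Not NE.
(High, Embargo): Country A gets -1, best alternative -2; Country B gets 9, best alternative 8. No profitable deviation — NE.

(Medium, High) and (High, Embargo)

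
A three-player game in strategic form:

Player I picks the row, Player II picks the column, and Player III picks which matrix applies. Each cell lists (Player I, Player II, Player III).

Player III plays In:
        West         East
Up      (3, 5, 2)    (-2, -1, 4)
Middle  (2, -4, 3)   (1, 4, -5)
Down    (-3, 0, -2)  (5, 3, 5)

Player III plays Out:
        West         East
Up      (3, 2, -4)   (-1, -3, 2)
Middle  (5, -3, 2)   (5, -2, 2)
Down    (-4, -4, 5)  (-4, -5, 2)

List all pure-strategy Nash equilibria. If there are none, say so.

Check each profile: it is a Nash equilibrium iff no player can strictly gain by switching unilaterally.
(Up, West, In): Player I gets 3, best alternative 2; Player II gets 5, best alternative -1; Player III gets 2, best alternative -4. No profitable deviation — NE.
(Up, West, Out): Player I can switch to Middle (3 → 5). Not NE.
(Up, East, In): Player I can switch to Middle (-2 → 1). Not NE.
(Up, East, Out): Player I can switch to Middle (-1 → 5). Not NE.
(Middle, West, In): Player I can switch to Up (2 → 3). Not NE.
(Middle, West, Out): Player II can switch to East (-3 → -2). Not NE.
(Middle, East, In): Player I can switch to Down (1 → 5). Not NE.
(Middle, East, Out): Player I gets 5, best alternative -1; Player II gets -2, best alternative -3; Player III gets 2, best alternative -5. No profitable deviation — NE.
(Down, East, In): Player I gets 5, best alternative 1; Player II gets 3, best alternative 0; Player III gets 5, best alternative 2. No profitable deviation — NE.
(The remaining 3 profiles each have a profitable deviation by the same check.)

The pure Nash equilibria are (Up, West, In), (Middle, East, Out), (Down, East, In).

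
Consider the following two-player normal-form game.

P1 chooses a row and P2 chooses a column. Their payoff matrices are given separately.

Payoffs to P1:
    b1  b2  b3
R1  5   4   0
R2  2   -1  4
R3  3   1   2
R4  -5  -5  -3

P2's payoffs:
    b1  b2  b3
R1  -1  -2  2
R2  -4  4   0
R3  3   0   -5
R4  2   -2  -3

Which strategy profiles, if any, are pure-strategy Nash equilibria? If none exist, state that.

(R1, b1): P2 can switch to b3 (-1 → 2). Not NE.
(R1, b2): P2 can switch to b1 (-2 → -1). Not NE.
(R1, b3): P1 can switch to R2 (0 → 4). Not NE.
(R2, b1): P1 can switch to R1 (2 → 5). Not NE.
(R2, b2): P1 can switch to R1 (-1 → 4). Not NE.
(R2, b3): P2 can switch to b2 (0 → 4). Not NE.
(R3, b1): P1 can switch to R1 (3 → 5). Not NE.
(R3, b2): P1 can switch to R1 (1 → 4). Not NE.
(R3, b3): P1 can switch to R2 (2 → 4). Not NE.
(R4, b1): P1 can switch to R1 (-5 → 5). Not NE.
(The remaining 2 profiles each have a profitable deviation by the same check.)

This game has no pure Nash equilibrium.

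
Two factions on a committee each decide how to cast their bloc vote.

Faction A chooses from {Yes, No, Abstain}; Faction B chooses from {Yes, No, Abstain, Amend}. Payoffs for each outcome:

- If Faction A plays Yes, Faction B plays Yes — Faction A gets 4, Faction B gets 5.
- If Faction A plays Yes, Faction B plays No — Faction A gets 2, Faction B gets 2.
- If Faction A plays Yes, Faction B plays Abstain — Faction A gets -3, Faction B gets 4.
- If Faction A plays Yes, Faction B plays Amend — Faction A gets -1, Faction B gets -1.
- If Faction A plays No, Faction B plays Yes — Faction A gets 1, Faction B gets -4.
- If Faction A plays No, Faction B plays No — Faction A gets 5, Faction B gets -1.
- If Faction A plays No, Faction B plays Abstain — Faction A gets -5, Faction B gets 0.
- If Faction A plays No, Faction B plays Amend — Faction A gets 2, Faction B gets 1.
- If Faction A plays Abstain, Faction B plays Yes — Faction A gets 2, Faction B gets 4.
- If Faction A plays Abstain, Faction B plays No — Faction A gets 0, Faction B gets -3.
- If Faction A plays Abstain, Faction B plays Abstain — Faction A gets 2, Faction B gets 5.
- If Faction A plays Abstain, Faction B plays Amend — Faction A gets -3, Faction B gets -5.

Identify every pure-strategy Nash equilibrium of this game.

Faction A against Yes: payoffs 4, 1, 2 → best response Yes.
Faction A against No: payoffs 2, 5, 0 → best response No.
Faction A against Abstain: payoffs -3, -5, 2 → best response Abstain.
Faction A against Amend: payoffs -1, 2, -3 → best response No.
Faction B against Yes: payoffs 5, 2, 4, -1 → best response Yes.
Faction B against No: payoffs -4, -1, 0, 1 → best response Amend.
Faction B against Abstain: payoffs 4, -3, 5, -5 → best response Abstain.
Mutual best responses: (Yes, Yes); (No, Amend); (Abstain, Abstain).

Pure-strategy Nash equilibria: (Yes, Yes), (No, Amend), (Abstain, Abstain)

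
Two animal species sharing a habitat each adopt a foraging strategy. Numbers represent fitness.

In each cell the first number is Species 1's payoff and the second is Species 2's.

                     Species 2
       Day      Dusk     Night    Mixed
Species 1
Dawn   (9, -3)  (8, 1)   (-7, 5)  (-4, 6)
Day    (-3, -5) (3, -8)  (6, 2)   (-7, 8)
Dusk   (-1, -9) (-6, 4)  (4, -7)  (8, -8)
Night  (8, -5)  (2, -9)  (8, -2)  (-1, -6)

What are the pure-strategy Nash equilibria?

(Night, Night)

Mark each player's best response to every combination of opponents' strategies; a profile where every player is best-responding is a pure Nash equilibrium.
Species 1 against Day: payoffs 9, -3, -1, 8 → best response Dawn.
Species 1 against Dusk: payoffs 8, 3, -6, 2 → best response Dawn.
Species 1 against Night: payoffs -7, 6, 4, 8 → best response Night.
Species 1 against Mixed: payoffs -4, -7, 8, -1 → best response Dusk.
Species 2 against Dawn: payoffs -3, 1, 5, 6 → best response Mixed.
Species 2 against Day: payoffs -5, -8, 2, 8 → best response Mixed.
Species 2 against Dusk: payoffs -9, 4, -7, -8 → best response Dusk.
Species 2 against Night: payoffs -5, -9, -2, -6 → best response Night.
Mutual best responses: (Night, Night).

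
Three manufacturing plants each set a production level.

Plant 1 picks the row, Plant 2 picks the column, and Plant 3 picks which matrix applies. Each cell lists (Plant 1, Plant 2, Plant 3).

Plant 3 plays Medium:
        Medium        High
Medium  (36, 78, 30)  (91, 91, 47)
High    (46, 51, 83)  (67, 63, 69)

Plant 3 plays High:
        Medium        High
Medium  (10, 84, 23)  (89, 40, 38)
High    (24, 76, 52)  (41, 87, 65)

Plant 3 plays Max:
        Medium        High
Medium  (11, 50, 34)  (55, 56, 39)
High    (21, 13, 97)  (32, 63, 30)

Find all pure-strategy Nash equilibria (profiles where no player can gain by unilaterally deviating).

Plant 1 against (Medium, Medium): payoffs 36, 46 → best response High.
Plant 1 against (Medium, High): payoffs 10, 24 → best response High.
Plant 1 against (Medium, Max): payoffs 11, 21 → best response High.
Plant 1 against (High, Medium): payoffs 91, 67 → best response Medium.
Plant 1 against (High, High): payoffs 89, 41 → best response Medium.
Plant 1 against (High, Max): payoffs 55, 32 → best response Medium.
Plant 2 against (Medium, Medium): payoffs 78, 91 → best response High.
Plant 2 against (Medium, High): payoffs 84, 40 → best response Medium.
Plant 2 against (Medium, Max): payoffs 50, 56 → best response High.
Plant 2 against (High, Medium): payoffs 51, 63 → best response High.
Plant 2 against (High, High): payoffs 76, 87 → best response High.
Plant 2 against (High, Max): payoffs 13, 63 → best response High.
Plant 3 against (Medium, Medium): payoffs 30, 23, 34 → best response Max.
Plant 3 against (Medium, High): payoffs 47, 38, 39 → best response Medium.
Plant 3 against (High, Medium): payoffs 83, 52, 97 → best response Max.
Plant 3 against (High, High): payoffs 69, 65, 30 → best response Medium.
Mutual best responses: (Medium, High, Medium).

(Medium, High, Medium)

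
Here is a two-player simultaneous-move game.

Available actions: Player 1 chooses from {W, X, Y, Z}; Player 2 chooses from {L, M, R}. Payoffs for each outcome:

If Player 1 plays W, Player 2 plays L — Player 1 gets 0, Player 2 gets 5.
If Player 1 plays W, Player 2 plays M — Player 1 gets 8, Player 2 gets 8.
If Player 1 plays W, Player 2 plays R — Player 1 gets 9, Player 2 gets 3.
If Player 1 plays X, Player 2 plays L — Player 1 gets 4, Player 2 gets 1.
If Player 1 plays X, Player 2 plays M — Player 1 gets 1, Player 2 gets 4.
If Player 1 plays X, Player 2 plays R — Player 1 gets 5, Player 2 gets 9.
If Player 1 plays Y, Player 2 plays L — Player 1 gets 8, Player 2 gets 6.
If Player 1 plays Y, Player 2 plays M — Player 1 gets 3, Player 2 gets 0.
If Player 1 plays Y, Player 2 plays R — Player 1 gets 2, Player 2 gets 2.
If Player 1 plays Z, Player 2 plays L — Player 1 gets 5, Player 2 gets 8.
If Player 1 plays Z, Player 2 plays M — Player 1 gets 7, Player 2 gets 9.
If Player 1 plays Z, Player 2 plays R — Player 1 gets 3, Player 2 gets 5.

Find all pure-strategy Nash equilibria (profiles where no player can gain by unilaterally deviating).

The pure Nash equilibria are (W, M), (Y, L).

(W, L): Player 1 can switch to X (0 → 4). Not NE.
(W, M): Player 1 gets 8, best alternative 7; Player 2 gets 8, best alternative 5. No profitable deviation — NE.
(W, R): Player 2 can switch to L (3 → 5). Not NE.
(X, L): Player 1 can switch to Y (4 → 8). Not NE.
(X, M): Player 1 can switch to W (1 → 8). Not NE.
(X, R): Player 1 can switch to W (5 → 9). Not NE.
(Y, L): Player 1 gets 8, best alternative 5; Player 2 gets 6, best alternative 2. No profitable deviation — NE.
(Y, M): Player 1 can switch to W (3 → 8). Not NE.
(The remaining 4 profiles each have a profitable deviation by the same check.)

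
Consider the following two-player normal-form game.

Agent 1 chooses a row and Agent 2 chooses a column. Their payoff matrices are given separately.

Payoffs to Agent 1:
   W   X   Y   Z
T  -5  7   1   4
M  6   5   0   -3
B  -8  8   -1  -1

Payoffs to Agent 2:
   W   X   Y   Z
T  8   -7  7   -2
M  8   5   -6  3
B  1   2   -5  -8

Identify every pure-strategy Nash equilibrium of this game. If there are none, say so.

(T, W): Agent 1 can switch to M (-5 → 6). Not NE.
(T, X): Agent 1 can switch to B (7 → 8). Not NE.
(T, Y): Agent 2 can switch to W (7 → 8). Not NE.
(T, Z): Agent 2 can switch to W (-2 → 8). Not NE.
(M, W): Agent 1 gets 6, best alternative -5; Agent 2 gets 8, best alternative 5. No profitable deviation — NE.
(M, X): Agent 1 can switch to T (5 → 7). Not NE.
(M, Y): Agent 1 can switch to T (0 → 1). Not NE.
(M, Z): Agent 1 can switch to T (-3 → 4). Not NE.
(B, W): Agent 1 can switch to T (-8 → -5). Not NE.
(B, X): Agent 1 gets 8, best alternative 7; Agent 2 gets 2, best alternative 1. No profitable deviation — NE.
(B, Y): Agent 1 can switch to T (-1 → 1). Not NE.
(B, Z): Agent 1 can switch to T (-1 → 4). Not NE.

Pure-strategy Nash equilibria: (M, W); (B, X)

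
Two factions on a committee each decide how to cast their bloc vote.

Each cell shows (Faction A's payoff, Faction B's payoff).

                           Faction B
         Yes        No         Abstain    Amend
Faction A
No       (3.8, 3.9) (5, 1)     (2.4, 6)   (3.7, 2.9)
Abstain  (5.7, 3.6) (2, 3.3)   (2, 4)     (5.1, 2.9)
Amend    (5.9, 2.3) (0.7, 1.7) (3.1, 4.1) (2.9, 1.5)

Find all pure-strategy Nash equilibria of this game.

(Amend, Abstain)

Faction A against Yes: payoffs 3.8, 5.7, 5.9 → best response Amend.
Faction A against No: payoffs 5, 2, 0.7 → best response No.
Faction A against Abstain: payoffs 2.4, 2, 3.1 → best response Amend.
Faction A against Amend: payoffs 3.7, 5.1, 2.9 → best response Abstain.
Faction B against No: payoffs 3.9, 1, 6, 2.9 → best response Abstain.
Faction B against Abstain: payoffs 3.6, 3.3, 4, 2.9 → best response Abstain.
Faction B against Amend: payoffs 2.3, 1.7, 4.1, 1.5 → best response Abstain.
Mutual best responses: (Amend, Abstain).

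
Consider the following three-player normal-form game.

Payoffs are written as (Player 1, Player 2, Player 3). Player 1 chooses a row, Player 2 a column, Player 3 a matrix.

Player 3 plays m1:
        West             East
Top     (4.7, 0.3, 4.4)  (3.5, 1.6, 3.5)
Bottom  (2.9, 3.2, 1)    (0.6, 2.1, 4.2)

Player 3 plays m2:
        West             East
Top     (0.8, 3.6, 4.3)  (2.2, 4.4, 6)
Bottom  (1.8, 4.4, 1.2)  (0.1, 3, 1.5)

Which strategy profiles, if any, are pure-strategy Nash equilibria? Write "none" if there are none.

(Top, East, m2), (Bottom, West, m2)

Check each profile: it is a Nash equilibrium iff no player can strictly gain by switching unilaterally.
(Top, West, m1): Player 2 can switch to East (0.3 → 1.6). Not NE.
(Top, West, m2): Player 1 can switch to Bottom (0.8 → 1.8). Not NE.
(Top, East, m1): Player 3 can switch to m2 (3.5 → 6). Not NE.
(Top, East, m2): Player 1 gets 2.2, best alternative 0.1; Player 2 gets 4.4, best alternative 3.6; Player 3 gets 6, best alternative 3.5. No profitable deviation — NE.
(Bottom, West, m1): Player 1 can switch to Top (2.9 → 4.7). Not NE.
(Bottom, West, m2): Player 1 gets 1.8, best alternative 0.8; Player 2 gets 4.4, best alternative 3; Player 3 gets 1.2, best alternative 1. No profitable deviation — NE.
(Bottom, East, m1): Player 1 can switch to Top (0.6 → 3.5). Not NE.
(Bottom, East, m2): Player 1 can switch to Top (0.1 → 2.2). Not NE.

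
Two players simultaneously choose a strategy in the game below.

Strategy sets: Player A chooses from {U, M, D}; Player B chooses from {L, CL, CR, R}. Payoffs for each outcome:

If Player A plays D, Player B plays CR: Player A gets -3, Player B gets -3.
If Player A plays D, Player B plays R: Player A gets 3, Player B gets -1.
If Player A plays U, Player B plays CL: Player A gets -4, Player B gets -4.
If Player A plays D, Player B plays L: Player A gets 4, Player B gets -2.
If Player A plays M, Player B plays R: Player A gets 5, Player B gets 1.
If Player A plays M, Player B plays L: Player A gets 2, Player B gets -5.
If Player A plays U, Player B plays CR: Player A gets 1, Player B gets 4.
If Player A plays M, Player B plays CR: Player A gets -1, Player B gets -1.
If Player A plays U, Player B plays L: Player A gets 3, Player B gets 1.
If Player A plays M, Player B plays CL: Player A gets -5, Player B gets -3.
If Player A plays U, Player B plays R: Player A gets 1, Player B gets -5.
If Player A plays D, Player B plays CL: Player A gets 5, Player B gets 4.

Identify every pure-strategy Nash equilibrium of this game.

(U, CR) and (M, R) and (D, CL)

Check each profile: it is a Nash equilibrium iff no player can strictly gain by switching unilaterally.
(U, L): Player A can switch to D (3 → 4). Not NE.
(U, CL): Player A can switch to D (-4 → 5). Not NE.
(U, CR): Player A gets 1, best alternative -1; Player B gets 4, best alternative 1. No profitable deviation — NE.
(U, R): Player A can switch to M (1 → 5). Not NE.
(M, L): Player A can switch to U (2 → 3). Not NE.
(M, CL): Player A can switch to U (-5 → -4). Not NE.
(M, CR): Player A can switch to U (-1 → 1). Not NE.
(M, R): Player A gets 5, best alternative 3; Player B gets 1, best alternative -1. No profitable deviation — NE.
(D, L): Player B can switch to CL (-2 → 4). Not NE.
(D, CL): Player A gets 5, best alternative -4; Player B gets 4, best alternative -1. No profitable deviation — NE.
(D, CR): Player A can switch to U (-3 → 1). Not NE.
(D, R): Player A can switch to M (3 → 5). Not NE.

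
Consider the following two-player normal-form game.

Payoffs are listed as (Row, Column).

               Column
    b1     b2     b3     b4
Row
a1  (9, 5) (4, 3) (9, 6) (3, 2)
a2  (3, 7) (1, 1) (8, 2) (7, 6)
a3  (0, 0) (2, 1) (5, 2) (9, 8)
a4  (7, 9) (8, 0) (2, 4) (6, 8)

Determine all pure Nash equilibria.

Pure-strategy Nash equilibria: (a1, b3) and (a3, b4)

Check each profile: it is a Nash equilibrium iff no player can strictly gain by switching unilaterally.
(a1, b1): Column can switch to b3 (5 → 6). Not NE.
(a1, b2): Row can switch to a4 (4 → 8). Not NE.
(a1, b3): Row gets 9, best alternative 8; Column gets 6, best alternative 5. No profitable deviation — NE.
(a1, b4): Row can switch to a2 (3 → 7). Not NE.
(a2, b1): Row can switch to a1 (3 → 9). Not NE.
(a2, b2): Row can switch to a1 (1 → 4). Not NE.
(a2, b3): Row can switch to a1 (8 → 9). Not NE.
(a3, b4): Row gets 9, best alternative 7; Column gets 8, best alternative 2. No profitable deviation — NE.
(The remaining 8 profiles each have a profitable deviation by the same check.)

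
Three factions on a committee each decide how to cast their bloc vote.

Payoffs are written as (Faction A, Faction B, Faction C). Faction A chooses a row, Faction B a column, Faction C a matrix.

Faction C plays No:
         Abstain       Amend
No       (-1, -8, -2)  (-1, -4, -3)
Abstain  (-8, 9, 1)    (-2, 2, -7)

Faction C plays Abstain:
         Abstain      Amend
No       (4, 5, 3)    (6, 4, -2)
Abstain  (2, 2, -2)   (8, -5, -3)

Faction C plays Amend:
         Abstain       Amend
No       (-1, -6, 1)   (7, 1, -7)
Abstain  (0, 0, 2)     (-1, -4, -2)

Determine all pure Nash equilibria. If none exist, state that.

The pure Nash equilibria are (No, Abstain, Abstain), (Abstain, Abstain, Amend).

For each player, find the best response to each opponent profile; mutual best responses are the pure NE.
Faction A against (Abstain, No): payoffs -1, -8 → best response No.
Faction A against (Abstain, Abstain): payoffs 4, 2 → best response No.
Faction A against (Abstain, Amend): payoffs -1, 0 → best response Abstain.
Faction A against (Amend, No): payoffs -1, -2 → best response No.
Faction A against (Amend, Abstain): payoffs 6, 8 → best response Abstain.
Faction A against (Amend, Amend): payoffs 7, -1 → best response No.
Faction B against (No, No): payoffs -8, -4 → best response Amend.
Faction B against (No, Abstain): payoffs 5, 4 → best response Abstain.
Faction B against (No, Amend): payoffs -6, 1 → best response Amend.
Faction B against (Abstain, No): payoffs 9, 2 → best response Abstain.
Faction B against (Abstain, Abstain): payoffs 2, -5 → best response Abstain.
Faction B against (Abstain, Amend): payoffs 0, -4 → best response Abstain.
Faction C against (No, Abstain): payoffs -2, 3, 1 → best response Abstain.
Faction C against (No, Amend): payoffs -3, -2, -7 → best response Abstain.
Faction C against (Abstain, Abstain): payoffs 1, -2, 2 → best response Amend.
Faction C against (Abstain, Amend): payoffs -7, -3, -2 → best response Amend.
Mutual best responses: (No, Abstain, Abstain); (Abstain, Abstain, Amend).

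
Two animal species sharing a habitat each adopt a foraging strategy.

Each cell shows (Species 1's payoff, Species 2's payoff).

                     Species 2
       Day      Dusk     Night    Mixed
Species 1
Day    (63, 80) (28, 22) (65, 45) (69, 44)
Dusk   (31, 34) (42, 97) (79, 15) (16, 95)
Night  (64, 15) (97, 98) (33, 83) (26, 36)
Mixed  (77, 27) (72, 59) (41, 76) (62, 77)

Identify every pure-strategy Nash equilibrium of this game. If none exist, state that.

(Day, Day): Species 1 can switch to Night (63 → 64). Not NE.
(Day, Dusk): Species 1 can switch to Dusk (28 → 42). Not NE.
(Day, Night): Species 1 can switch to Dusk (65 → 79). Not NE.
(Day, Mixed): Species 2 can switch to Day (44 → 80). Not NE.
(Dusk, Day): Species 1 can switch to Day (31 → 63). Not NE.
(Dusk, Dusk): Species 1 can switch to Night (42 → 97). Not NE.
(Dusk, Night): Species 2 can switch to Day (15 → 34). Not NE.
(Dusk, Mixed): Species 1 can switch to Day (16 → 69). Not NE.
(Night, Dusk): Species 1 gets 97, best alternative 72; Species 2 gets 98, best alternative 83. No profitable deviation — NE.
(The remaining 7 profiles each have a profitable deviation by the same check.)

The unique pure-strategy Nash equilibrium is (Night, Dusk).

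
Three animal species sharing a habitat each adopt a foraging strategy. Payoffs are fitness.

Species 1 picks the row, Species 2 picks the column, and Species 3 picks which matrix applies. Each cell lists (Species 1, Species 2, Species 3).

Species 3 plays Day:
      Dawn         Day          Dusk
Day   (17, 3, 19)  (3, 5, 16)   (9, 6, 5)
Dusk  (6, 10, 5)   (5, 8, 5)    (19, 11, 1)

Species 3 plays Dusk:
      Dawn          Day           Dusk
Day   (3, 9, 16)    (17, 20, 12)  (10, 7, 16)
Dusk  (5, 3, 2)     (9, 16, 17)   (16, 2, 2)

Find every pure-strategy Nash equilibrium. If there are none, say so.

This game has no pure Nash equilibrium.

Species 1 against (Dawn, Day): payoffs 17, 6 → best response Day.
Species 1 against (Dawn, Dusk): payoffs 3, 5 → best response Dusk.
Species 1 against (Day, Day): payoffs 3, 5 → best response Dusk.
Species 1 against (Day, Dusk): payoffs 17, 9 → best response Day.
Species 1 against (Dusk, Day): payoffs 9, 19 → best response Dusk.
Species 1 against (Dusk, Dusk): payoffs 10, 16 → best response Dusk.
Species 2 against (Day, Day): payoffs 3, 5, 6 → best response Dusk.
Species 2 against (Day, Dusk): payoffs 9, 20, 7 → best response Day.
Species 2 against (Dusk, Day): payoffs 10, 8, 11 → best response Dusk.
Species 2 against (Dusk, Dusk): payoffs 3, 16, 2 → best response Day.
Species 3 against (Day, Dawn): payoffs 19, 16 → best response Day.
Species 3 against (Day, Day): payoffs 16, 12 → best response Day.
Species 3 against (Day, Dusk): payoffs 5, 16 → best response Dusk.
Species 3 against (Dusk, Dawn): payoffs 5, 2 → best response Day.
Species 3 against (Dusk, Day): payoffs 5, 17 → best response Dusk.
Species 3 against (Dusk, Dusk): payoffs 1, 2 → best response Dusk.
No profile is a mutual best response for all players.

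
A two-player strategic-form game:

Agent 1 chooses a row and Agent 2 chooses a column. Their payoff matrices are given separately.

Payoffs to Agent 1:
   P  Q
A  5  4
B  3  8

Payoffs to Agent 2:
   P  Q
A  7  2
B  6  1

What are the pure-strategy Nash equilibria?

Pure NE: (A, P)

Mark each player's best response to every combination of opponents' strategies; a profile where every player is best-responding is a pure Nash equilibrium.
Agent 1 against P: payoffs 5, 3 → best response A.
Agent 1 against Q: payoffs 4, 8 → best response B.
Agent 2 against A: payoffs 7, 2 → best response P.
Agent 2 against B: payoffs 6, 1 → best response P.
Mutual best responses: (A, P).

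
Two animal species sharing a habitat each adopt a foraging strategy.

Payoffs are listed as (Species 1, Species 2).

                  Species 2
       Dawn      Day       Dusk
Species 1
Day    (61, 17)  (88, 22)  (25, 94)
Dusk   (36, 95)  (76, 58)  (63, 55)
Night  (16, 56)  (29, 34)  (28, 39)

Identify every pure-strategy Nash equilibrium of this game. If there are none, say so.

This game has no pure Nash equilibrium.

For each strategy profile, look for a profitable unilateral deviation.
(Day, Dawn): Species 2 can switch to Day (17 → 22). Not NE.
(Day, Day): Species 2 can switch to Dusk (22 → 94). Not NE.
(Day, Dusk): Species 1 can switch to Dusk (25 → 63). Not NE.
(Dusk, Dawn): Species 1 can switch to Day (36 → 61). Not NE.
(Dusk, Day): Species 1 can switch to Day (76 → 88). Not NE.
(Dusk, Dusk): Species 2 can switch to Dawn (55 → 95). Not NE.
(Night, Dawn): Species 1 can switch to Day (16 → 61). Not NE.
(Night, Day): Species 1 can switch to Day (29 → 88). Not NE.
(Night, Dusk): Species 1 can switch to Dusk (28 → 63). Not NE.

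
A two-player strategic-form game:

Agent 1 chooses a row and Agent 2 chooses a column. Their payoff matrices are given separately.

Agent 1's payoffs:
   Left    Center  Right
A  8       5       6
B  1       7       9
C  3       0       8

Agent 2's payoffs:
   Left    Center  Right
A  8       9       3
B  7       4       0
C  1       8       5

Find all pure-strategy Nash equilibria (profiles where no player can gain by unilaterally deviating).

none

Check each profile: it is a Nash equilibrium iff no player can strictly gain by switching unilaterally.
(A, Left): Agent 2 can switch to Center (8 → 9). Not NE.
(A, Center): Agent 1 can switch to B (5 → 7). Not NE.
(A, Right): Agent 1 can switch to B (6 → 9). Not NE.
(B, Left): Agent 1 can switch to A (1 → 8). Not NE.
(B, Center): Agent 2 can switch to Left (4 → 7). Not NE.
(B, Right): Agent 2 can switch to Left (0 → 7). Not NE.
(The remaining 3 profiles each have a profitable deviation by the same check.)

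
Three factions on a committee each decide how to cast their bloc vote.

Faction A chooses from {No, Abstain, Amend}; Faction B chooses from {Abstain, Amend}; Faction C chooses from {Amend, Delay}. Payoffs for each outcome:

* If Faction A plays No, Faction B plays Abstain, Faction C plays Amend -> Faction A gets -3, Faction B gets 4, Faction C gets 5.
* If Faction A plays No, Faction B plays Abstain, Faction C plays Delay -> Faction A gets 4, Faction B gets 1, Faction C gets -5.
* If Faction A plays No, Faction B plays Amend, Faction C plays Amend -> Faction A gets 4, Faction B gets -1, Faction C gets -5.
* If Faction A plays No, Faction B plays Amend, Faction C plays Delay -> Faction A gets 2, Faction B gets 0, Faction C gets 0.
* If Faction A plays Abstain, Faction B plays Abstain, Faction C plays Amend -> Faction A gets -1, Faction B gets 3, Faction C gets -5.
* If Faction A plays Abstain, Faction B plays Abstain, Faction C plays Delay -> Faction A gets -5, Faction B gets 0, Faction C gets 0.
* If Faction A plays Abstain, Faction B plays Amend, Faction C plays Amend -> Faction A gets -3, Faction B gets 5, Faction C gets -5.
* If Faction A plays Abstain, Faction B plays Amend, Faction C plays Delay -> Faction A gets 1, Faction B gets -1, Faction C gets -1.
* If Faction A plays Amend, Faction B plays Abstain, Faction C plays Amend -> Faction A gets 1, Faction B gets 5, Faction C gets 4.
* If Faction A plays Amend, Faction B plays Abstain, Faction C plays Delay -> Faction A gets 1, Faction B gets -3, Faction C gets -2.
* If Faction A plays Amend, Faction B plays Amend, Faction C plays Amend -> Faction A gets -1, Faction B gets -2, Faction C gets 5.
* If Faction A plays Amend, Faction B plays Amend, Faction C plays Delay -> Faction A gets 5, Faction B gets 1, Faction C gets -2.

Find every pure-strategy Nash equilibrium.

Pure NE: (Amend, Abstain, Amend)

(No, Abstain, Amend): Faction A can switch to Abstain (-3 → -1). Not NE.
(No, Abstain, Delay): Faction C can switch to Amend (-5 → 5). Not NE.
(No, Amend, Amend): Faction B can switch to Abstain (-1 → 4). Not NE.
(No, Amend, Delay): Faction A can switch to Amend (2 → 5). Not NE.
(Abstain, Abstain, Amend): Faction A can switch to Amend (-1 → 1). Not NE.
(Abstain, Abstain, Delay): Faction A can switch to No (-5 → 4). Not NE.
(Abstain, Amend, Amend): Faction A can switch to No (-3 → 4). Not NE.
(Abstain, Amend, Delay): Faction A can switch to No (1 → 2). Not NE.
(Amend, Abstain, Amend): Faction A gets 1, best alternative -1; Faction B gets 5, best alternative -2; Faction C gets 4, best alternative -2. No profitable deviation — NE.
(The remaining 3 profiles each have a profitable deviation by the same check.)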